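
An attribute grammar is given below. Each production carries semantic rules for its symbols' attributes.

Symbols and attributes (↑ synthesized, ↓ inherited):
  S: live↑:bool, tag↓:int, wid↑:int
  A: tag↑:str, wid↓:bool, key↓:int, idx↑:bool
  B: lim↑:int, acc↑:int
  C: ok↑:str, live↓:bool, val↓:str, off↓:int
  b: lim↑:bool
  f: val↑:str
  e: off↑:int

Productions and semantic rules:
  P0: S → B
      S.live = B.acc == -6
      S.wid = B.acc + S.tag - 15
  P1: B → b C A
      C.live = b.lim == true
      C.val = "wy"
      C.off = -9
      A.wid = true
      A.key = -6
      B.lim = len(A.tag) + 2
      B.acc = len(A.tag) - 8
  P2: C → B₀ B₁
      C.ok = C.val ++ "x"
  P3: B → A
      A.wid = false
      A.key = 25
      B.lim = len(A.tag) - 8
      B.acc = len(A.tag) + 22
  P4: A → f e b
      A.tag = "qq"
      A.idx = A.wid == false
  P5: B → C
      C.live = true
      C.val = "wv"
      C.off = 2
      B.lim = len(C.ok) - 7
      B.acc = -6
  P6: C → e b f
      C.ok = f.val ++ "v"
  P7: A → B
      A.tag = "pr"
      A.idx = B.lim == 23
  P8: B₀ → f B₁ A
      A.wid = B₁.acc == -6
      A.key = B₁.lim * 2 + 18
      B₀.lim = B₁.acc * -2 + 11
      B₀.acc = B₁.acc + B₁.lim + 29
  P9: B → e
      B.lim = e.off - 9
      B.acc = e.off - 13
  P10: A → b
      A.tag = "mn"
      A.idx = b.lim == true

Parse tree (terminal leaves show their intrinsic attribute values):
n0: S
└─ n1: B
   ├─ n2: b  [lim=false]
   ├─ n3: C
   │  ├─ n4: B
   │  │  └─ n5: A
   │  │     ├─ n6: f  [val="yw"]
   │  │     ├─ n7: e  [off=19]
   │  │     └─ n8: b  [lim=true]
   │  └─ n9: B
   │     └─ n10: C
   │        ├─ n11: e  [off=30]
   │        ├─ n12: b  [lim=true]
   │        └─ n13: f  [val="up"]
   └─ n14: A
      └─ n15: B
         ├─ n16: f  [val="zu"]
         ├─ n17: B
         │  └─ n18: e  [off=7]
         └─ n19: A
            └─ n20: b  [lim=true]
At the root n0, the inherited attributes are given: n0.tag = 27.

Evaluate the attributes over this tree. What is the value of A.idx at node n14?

1. n0.tag = 27  [given at root]
2. n2.lim = false  [terminal]
3. n3.live = false  [b.lim == true]
4. n3.val = "wy"  ["wy"]
5. n3.off = -9  [-9]
6. n5.wid = false  [false]
7. n5.key = 25  [25]
8. n6.val = "yw"  [terminal]
9. n7.off = 19  [terminal]
10. n8.lim = true  [terminal]
11. n5.tag = "qq"  ["qq"]
12. n5.idx = true  [A.wid == false]
13. n4.lim = -6  [len(A.tag) - 8]
14. n4.acc = 24  [len(A.tag) + 22]
15. n10.live = true  [true]
16. n10.val = "wv"  ["wv"]
17. n10.off = 2  [2]
18. n11.off = 30  [terminal]
19. n12.lim = true  [terminal]
20. n13.val = "up"  [terminal]
21. n10.ok = "upv"  [f.val ++ "v"]
22. n9.lim = -4  [len(C.ok) - 7]
23. n9.acc = -6  [-6]
24. n3.ok = "wyx"  [C.val ++ "x"]
25. n14.wid = true  [true]
26. n14.key = -6  [-6]
27. n16.val = "zu"  [terminal]
28. n18.off = 7  [terminal]
29. n17.lim = -2  [e.off - 9]
30. n17.acc = -6  [e.off - 13]
31. n19.wid = true  [B₁.acc == -6]
32. n19.key = 14  [B₁.lim * 2 + 18]
33. n20.lim = true  [terminal]
34. n19.tag = "mn"  ["mn"]
35. n19.idx = true  [b.lim == true]
36. n15.lim = 23  [B₁.acc * -2 + 11]
37. n15.acc = 21  [B₁.acc + B₁.lim + 29]
38. n14.tag = "pr"  ["pr"]
39. n14.idx = true  [B.lim == 23]
40. n1.lim = 4  [len(A.tag) + 2]
41. n1.acc = -6  [len(A.tag) - 8]
42. n0.live = true  [B.acc == -6]
43. n0.wid = 6  [B.acc + S.tag - 15]

true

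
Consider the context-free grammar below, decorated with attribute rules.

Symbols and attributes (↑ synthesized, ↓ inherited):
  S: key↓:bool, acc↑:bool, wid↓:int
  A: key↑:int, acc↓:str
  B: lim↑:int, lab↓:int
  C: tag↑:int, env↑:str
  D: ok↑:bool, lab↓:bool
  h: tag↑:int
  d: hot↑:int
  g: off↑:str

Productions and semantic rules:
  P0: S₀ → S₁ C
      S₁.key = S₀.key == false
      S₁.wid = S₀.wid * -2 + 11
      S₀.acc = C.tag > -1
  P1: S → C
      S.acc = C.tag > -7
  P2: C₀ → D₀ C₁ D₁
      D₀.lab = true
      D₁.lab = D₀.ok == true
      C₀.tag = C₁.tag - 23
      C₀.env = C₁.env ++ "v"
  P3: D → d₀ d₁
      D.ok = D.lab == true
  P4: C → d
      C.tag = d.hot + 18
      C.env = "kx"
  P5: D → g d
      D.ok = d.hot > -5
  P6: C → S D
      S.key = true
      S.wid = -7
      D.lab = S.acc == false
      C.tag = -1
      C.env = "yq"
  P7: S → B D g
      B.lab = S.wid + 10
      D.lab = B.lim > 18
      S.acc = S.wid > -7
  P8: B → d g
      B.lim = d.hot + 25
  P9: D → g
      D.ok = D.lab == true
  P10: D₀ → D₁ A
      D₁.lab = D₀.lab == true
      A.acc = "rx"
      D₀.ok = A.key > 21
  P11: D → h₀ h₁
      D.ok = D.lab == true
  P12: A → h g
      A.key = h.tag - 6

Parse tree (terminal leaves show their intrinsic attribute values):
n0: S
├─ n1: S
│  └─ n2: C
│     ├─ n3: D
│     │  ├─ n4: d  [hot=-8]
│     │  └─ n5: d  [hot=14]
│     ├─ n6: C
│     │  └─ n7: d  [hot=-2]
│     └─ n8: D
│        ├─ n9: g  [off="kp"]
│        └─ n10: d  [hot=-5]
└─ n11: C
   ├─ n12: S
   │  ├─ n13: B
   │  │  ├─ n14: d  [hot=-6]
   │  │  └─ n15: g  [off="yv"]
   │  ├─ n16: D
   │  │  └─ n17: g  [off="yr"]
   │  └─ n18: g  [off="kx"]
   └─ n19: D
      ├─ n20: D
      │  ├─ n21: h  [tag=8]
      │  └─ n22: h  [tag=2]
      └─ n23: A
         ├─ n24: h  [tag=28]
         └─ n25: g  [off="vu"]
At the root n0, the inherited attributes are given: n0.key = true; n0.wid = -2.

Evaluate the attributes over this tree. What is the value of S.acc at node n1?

1. n0.key = true  [given at root]
2. n0.wid = -2  [given at root]
3. n1.key = false  [S₀.key == false]
4. n1.wid = 15  [S₀.wid * -2 + 11]
5. n3.lab = true  [true]
6. n4.hot = -8  [terminal]
7. n5.hot = 14  [terminal]
8. n3.ok = true  [D.lab == true]
9. n7.hot = -2  [terminal]
10. n6.tag = 16  [d.hot + 18]
11. n6.env = "kx"  ["kx"]
12. n8.lab = true  [D₀.ok == true]
13. n9.off = "kp"  [terminal]
14. n10.hot = -5  [terminal]
15. n8.ok = false  [d.hot > -5]
16. n2.tag = -7  [C₁.tag - 23]
17. n2.env = "kxv"  [C₁.env ++ "v"]
18. n1.acc = false  [C.tag > -7]
19. n12.key = true  [true]
20. n12.wid = -7  [-7]
21. n13.lab = 3  [S.wid + 10]
22. n14.hot = -6  [terminal]
23. n15.off = "yv"  [terminal]
24. n13.lim = 19  [d.hot + 25]
25. n16.lab = true  [B.lim > 18]
26. n17.off = "yr"  [terminal]
27. n16.ok = true  [D.lab == true]
28. n18.off = "kx"  [terminal]
29. n12.acc = false  [S.wid > -7]
30. n19.lab = true  [S.acc == false]
31. n20.lab = true  [D₀.lab == true]
32. n21.tag = 8  [terminal]
33. n22.tag = 2  [terminal]
34. n20.ok = true  [D.lab == true]
35. n23.acc = "rx"  ["rx"]
36. n24.tag = 28  [terminal]
37. n25.off = "vu"  [terminal]
38. n23.key = 22  [h.tag - 6]
39. n19.ok = true  [A.key > 21]
40. n11.tag = -1  [-1]
41. n11.env = "yq"  ["yq"]
42. n0.acc = false  [C.tag > -1]

false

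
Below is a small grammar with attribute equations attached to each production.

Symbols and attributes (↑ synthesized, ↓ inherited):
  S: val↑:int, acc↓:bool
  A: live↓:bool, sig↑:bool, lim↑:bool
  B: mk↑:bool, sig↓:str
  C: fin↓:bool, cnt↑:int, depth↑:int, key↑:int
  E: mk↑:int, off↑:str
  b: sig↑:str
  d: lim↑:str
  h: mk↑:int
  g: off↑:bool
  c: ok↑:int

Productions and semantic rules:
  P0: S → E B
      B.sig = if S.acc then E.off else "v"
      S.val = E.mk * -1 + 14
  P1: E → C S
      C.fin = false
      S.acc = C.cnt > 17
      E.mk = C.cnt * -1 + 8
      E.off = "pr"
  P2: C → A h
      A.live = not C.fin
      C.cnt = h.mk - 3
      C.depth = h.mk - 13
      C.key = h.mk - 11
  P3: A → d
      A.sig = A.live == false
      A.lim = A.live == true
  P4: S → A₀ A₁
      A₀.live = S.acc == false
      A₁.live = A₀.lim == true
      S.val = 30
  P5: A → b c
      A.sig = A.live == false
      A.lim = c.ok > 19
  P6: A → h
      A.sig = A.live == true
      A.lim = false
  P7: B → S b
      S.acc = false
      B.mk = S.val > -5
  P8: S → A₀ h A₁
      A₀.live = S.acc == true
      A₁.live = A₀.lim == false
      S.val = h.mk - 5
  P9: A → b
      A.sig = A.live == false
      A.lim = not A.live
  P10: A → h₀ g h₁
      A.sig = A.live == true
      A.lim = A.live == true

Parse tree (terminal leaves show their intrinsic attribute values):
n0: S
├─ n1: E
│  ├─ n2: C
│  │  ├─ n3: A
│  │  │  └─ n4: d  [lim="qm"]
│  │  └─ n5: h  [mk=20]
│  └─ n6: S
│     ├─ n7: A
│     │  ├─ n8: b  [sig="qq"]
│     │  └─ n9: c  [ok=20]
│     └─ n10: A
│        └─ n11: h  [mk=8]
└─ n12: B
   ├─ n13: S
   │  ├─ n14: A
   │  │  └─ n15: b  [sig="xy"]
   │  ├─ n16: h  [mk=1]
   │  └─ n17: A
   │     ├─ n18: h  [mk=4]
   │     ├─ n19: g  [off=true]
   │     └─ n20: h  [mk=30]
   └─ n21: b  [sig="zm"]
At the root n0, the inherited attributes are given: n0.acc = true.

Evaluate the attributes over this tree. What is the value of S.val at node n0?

23

1. n0.acc = true  [given at root]
2. n2.fin = false  [false]
3. n3.live = true  [not C.fin]
4. n4.lim = "qm"  [terminal]
5. n3.sig = false  [A.live == false]
6. n3.lim = true  [A.live == true]
7. n5.mk = 20  [terminal]
8. n2.cnt = 17  [h.mk - 3]
9. n2.depth = 7  [h.mk - 13]
10. n2.key = 9  [h.mk - 11]
11. n6.acc = false  [C.cnt > 17]
12. n7.live = true  [S.acc == false]
13. n8.sig = "qq"  [terminal]
14. n9.ok = 20  [terminal]
15. n7.sig = false  [A.live == false]
16. n7.lim = true  [c.ok > 19]
17. n10.live = true  [A₀.lim == true]
18. n11.mk = 8  [terminal]
19. n10.sig = true  [A.live == true]
20. n10.lim = false  [false]
21. n6.val = 30  [30]
22. n1.mk = -9  [C.cnt * -1 + 8]
23. n1.off = "pr"  ["pr"]
24. n12.sig = "pr"  [if S.acc then E.off else "v"]
25. n13.acc = false  [false]
26. n14.live = false  [S.acc == true]
27. n15.sig = "xy"  [terminal]
28. n14.sig = true  [A.live == false]
29. n14.lim = true  [not A.live]
30. n16.mk = 1  [terminal]
31. n17.live = false  [A₀.lim == false]
32. n18.mk = 4  [terminal]
33. n19.off = true  [terminal]
34. n20.mk = 30  [terminal]
35. n17.sig = false  [A.live == true]
36. n17.lim = false  [A.live == true]
37. n13.val = -4  [h.mk - 5]
38. n21.sig = "zm"  [terminal]
39. n12.mk = true  [S.val > -5]
40. n0.val = 23  [E.mk * -1 + 14]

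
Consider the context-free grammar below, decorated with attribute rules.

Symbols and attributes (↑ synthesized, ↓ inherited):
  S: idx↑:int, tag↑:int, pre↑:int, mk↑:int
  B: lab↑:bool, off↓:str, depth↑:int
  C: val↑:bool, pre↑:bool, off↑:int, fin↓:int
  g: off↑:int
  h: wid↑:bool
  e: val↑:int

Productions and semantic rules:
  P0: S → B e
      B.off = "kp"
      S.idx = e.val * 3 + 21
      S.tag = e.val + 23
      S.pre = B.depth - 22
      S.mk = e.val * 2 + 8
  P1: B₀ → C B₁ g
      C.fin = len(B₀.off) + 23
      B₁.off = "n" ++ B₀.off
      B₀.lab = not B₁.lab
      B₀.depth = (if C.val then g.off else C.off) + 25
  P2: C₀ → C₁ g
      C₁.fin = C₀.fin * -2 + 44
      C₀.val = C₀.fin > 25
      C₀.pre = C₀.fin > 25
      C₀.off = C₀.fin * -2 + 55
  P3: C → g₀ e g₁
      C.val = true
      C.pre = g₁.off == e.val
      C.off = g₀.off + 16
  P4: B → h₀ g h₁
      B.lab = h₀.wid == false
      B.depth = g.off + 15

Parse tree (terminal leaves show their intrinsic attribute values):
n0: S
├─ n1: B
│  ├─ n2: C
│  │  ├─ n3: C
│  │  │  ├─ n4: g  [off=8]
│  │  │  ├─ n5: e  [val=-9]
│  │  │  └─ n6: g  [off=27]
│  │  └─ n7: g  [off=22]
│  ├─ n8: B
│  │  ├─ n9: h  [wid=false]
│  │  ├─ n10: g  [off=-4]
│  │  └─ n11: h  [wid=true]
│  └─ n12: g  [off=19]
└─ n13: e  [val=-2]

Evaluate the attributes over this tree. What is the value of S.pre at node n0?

1. n1.off = "kp"  ["kp"]
2. n2.fin = 25  [len(B₀.off) + 23]
3. n3.fin = -6  [C₀.fin * -2 + 44]
4. n4.off = 8  [terminal]
5. n5.val = -9  [terminal]
6. n6.off = 27  [terminal]
7. n3.val = true  [true]
8. n3.pre = false  [g₁.off == e.val]
9. n3.off = 24  [g₀.off + 16]
10. n7.off = 22  [terminal]
11. n2.val = false  [C₀.fin > 25]
12. n2.pre = false  [C₀.fin > 25]
13. n2.off = 5  [C₀.fin * -2 + 55]
14. n8.off = "nkp"  ["n" ++ B₀.off]
15. n9.wid = false  [terminal]
16. n10.off = -4  [terminal]
17. n11.wid = true  [terminal]
18. n8.lab = true  [h₀.wid == false]
19. n8.depth = 11  [g.off + 15]
20. n12.off = 19  [terminal]
21. n1.lab = false  [not B₁.lab]
22. n1.depth = 30  [(if C.val then g.off else C.off) + 25]
23. n13.val = -2  [terminal]
24. n0.idx = 15  [e.val * 3 + 21]
25. n0.tag = 21  [e.val + 23]
26. n0.pre = 8  [B.depth - 22]
27. n0.mk = 4  [e.val * 2 + 8]

8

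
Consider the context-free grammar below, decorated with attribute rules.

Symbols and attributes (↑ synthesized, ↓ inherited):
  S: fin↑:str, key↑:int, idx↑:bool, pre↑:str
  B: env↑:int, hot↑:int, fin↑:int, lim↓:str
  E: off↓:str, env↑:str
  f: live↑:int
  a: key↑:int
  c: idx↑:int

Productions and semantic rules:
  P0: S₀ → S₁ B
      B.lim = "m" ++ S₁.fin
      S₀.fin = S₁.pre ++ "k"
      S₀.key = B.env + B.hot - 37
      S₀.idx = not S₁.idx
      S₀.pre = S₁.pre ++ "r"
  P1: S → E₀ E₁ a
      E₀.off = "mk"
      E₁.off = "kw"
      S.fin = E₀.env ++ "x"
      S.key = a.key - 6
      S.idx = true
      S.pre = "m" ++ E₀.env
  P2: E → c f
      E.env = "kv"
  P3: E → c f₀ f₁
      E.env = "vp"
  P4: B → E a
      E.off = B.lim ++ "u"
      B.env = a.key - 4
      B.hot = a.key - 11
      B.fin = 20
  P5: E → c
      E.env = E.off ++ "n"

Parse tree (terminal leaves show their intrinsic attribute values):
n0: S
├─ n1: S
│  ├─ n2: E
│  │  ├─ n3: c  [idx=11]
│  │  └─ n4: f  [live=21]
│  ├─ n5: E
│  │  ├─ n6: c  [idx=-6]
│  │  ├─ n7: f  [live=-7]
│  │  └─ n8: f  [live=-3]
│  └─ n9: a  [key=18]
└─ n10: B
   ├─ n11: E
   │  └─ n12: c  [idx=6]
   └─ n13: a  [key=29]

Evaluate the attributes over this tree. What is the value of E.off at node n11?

1. n2.off = "mk"  ["mk"]
2. n3.idx = 11  [terminal]
3. n4.live = 21  [terminal]
4. n2.env = "kv"  ["kv"]
5. n5.off = "kw"  ["kw"]
6. n6.idx = -6  [terminal]
7. n7.live = -7  [terminal]
8. n8.live = -3  [terminal]
9. n5.env = "vp"  ["vp"]
10. n9.key = 18  [terminal]
11. n1.fin = "kvx"  [E₀.env ++ "x"]
12. n1.key = 12  [a.key - 6]
13. n1.idx = true  [true]
14. n1.pre = "mkv"  ["m" ++ E₀.env]
15. n10.lim = "mkvx"  ["m" ++ S₁.fin]
16. n11.off = "mkvxu"  [B.lim ++ "u"]
17. n12.idx = 6  [terminal]
18. n11.env = "mkvxun"  [E.off ++ "n"]
19. n13.key = 29  [terminal]
20. n10.env = 25  [a.key - 4]
21. n10.hot = 18  [a.key - 11]
22. n10.fin = 20  [20]
23. n0.fin = "mkvk"  [S₁.pre ++ "k"]
24. n0.key = 6  [B.env + B.hot - 37]
25. n0.idx = false  [not S₁.idx]
26. n0.pre = "mkvr"  [S₁.pre ++ "r"]

"mkvxu"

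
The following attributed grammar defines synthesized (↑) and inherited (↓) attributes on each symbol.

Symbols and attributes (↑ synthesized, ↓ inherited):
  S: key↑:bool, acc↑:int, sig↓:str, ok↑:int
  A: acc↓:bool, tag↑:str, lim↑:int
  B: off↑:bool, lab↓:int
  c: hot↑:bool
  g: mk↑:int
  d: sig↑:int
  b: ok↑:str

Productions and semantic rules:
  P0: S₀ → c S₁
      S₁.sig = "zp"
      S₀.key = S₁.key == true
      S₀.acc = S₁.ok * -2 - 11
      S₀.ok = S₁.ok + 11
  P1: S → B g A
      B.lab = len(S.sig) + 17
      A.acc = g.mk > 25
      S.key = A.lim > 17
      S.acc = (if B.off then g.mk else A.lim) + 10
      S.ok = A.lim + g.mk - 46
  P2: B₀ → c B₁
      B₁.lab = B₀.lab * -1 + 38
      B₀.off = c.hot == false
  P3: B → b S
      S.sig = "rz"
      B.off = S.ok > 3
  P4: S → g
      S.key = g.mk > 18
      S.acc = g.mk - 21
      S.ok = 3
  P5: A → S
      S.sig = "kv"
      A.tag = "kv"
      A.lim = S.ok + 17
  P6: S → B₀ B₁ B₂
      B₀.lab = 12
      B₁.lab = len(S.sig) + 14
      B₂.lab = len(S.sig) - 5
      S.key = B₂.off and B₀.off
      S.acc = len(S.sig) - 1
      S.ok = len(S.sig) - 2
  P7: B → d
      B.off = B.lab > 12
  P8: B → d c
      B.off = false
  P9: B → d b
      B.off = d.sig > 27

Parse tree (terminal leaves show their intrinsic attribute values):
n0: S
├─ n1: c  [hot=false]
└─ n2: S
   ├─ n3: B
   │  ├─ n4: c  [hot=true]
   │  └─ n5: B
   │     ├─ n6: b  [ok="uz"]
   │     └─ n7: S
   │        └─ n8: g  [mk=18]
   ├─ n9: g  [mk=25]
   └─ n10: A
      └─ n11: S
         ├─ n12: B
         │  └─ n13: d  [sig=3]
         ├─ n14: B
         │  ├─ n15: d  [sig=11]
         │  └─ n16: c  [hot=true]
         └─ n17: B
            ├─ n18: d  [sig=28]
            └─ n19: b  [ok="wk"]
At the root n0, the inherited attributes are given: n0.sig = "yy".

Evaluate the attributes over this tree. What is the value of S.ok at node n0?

1. n0.sig = "yy"  [given at root]
2. n1.hot = false  [terminal]
3. n2.sig = "zp"  ["zp"]
4. n3.lab = 19  [len(S.sig) + 17]
5. n4.hot = true  [terminal]
6. n5.lab = 19  [B₀.lab * -1 + 38]
7. n6.ok = "uz"  [terminal]
8. n7.sig = "rz"  ["rz"]
9. n8.mk = 18  [terminal]
10. n7.key = false  [g.mk > 18]
11. n7.acc = -3  [g.mk - 21]
12. n7.ok = 3  [3]
13. n5.off = false  [S.ok > 3]
14. n3.off = false  [c.hot == false]
15. n9.mk = 25  [terminal]
16. n10.acc = false  [g.mk > 25]
17. n11.sig = "kv"  ["kv"]
18. n12.lab = 12  [12]
19. n13.sig = 3  [terminal]
20. n12.off = false  [B.lab > 12]
21. n14.lab = 16  [len(S.sig) + 14]
22. n15.sig = 11  [terminal]
23. n16.hot = true  [terminal]
24. n14.off = false  [false]
25. n17.lab = -3  [len(S.sig) - 5]
26. n18.sig = 28  [terminal]
27. n19.ok = "wk"  [terminal]
28. n17.off = true  [d.sig > 27]
29. n11.key = false  [B₂.off and B₀.off]
30. n11.acc = 1  [len(S.sig) - 1]
31. n11.ok = 0  [len(S.sig) - 2]
32. n10.tag = "kv"  ["kv"]
33. n10.lim = 17  [S.ok + 17]
34. n2.key = false  [A.lim > 17]
35. n2.acc = 27  [(if B.off then g.mk else A.lim) + 10]
36. n2.ok = -4  [A.lim + g.mk - 46]
37. n0.key = false  [S₁.key == true]
38. n0.acc = -3  [S₁.ok * -2 - 11]
39. n0.ok = 7  [S₁.ok + 11]

7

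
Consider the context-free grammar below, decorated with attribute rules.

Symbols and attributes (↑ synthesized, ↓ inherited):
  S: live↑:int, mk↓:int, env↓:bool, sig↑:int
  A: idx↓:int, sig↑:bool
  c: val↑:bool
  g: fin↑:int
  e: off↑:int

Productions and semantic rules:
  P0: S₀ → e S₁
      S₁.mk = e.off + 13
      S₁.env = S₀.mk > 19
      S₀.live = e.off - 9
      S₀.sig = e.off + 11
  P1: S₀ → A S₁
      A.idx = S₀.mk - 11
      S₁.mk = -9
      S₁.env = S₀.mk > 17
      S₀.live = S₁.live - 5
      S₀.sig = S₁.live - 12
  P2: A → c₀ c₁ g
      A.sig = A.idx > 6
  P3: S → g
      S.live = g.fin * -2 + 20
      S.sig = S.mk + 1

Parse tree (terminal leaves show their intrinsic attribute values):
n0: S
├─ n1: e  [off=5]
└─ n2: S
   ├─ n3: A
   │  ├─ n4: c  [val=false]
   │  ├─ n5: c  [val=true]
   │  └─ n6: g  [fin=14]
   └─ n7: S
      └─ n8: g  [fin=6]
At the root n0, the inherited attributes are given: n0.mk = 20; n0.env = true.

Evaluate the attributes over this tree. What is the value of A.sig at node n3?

true

1. n0.mk = 20  [given at root]
2. n0.env = true  [given at root]
3. n1.off = 5  [terminal]
4. n2.mk = 18  [e.off + 13]
5. n2.env = true  [S₀.mk > 19]
6. n3.idx = 7  [S₀.mk - 11]
7. n4.val = false  [terminal]
8. n5.val = true  [terminal]
9. n6.fin = 14  [terminal]
10. n3.sig = true  [A.idx > 6]
11. n7.mk = -9  [-9]
12. n7.env = true  [S₀.mk > 17]
13. n8.fin = 6  [terminal]
14. n7.live = 8  [g.fin * -2 + 20]
15. n7.sig = -8  [S.mk + 1]
16. n2.live = 3  [S₁.live - 5]
17. n2.sig = -4  [S₁.live - 12]
18. n0.live = -4  [e.off - 9]
19. n0.sig = 16  [e.off + 11]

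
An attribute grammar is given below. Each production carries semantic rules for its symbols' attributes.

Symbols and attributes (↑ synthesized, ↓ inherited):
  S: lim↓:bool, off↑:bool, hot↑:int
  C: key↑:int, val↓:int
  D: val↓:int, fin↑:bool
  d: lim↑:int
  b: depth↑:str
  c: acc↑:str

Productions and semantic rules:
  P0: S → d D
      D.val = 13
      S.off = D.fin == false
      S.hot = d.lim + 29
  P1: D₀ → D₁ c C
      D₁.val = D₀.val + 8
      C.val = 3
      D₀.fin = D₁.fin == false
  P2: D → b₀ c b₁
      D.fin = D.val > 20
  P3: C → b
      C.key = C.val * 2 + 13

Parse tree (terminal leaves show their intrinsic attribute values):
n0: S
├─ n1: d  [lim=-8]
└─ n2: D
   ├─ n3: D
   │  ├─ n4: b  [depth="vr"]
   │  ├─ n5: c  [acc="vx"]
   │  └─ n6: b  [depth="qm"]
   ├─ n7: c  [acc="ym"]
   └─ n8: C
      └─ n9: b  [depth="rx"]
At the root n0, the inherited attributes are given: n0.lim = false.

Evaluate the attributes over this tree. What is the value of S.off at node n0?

1. n0.lim = false  [given at root]
2. n1.lim = -8  [terminal]
3. n2.val = 13  [13]
4. n3.val = 21  [D₀.val + 8]
5. n4.depth = "vr"  [terminal]
6. n5.acc = "vx"  [terminal]
7. n6.depth = "qm"  [terminal]
8. n3.fin = true  [D.val > 20]
9. n7.acc = "ym"  [terminal]
10. n8.val = 3  [3]
11. n9.depth = "rx"  [terminal]
12. n8.key = 19  [C.val * 2 + 13]
13. n2.fin = false  [D₁.fin == false]
14. n0.off = true  [D.fin == false]
15. n0.hot = 21  [d.lim + 29]

true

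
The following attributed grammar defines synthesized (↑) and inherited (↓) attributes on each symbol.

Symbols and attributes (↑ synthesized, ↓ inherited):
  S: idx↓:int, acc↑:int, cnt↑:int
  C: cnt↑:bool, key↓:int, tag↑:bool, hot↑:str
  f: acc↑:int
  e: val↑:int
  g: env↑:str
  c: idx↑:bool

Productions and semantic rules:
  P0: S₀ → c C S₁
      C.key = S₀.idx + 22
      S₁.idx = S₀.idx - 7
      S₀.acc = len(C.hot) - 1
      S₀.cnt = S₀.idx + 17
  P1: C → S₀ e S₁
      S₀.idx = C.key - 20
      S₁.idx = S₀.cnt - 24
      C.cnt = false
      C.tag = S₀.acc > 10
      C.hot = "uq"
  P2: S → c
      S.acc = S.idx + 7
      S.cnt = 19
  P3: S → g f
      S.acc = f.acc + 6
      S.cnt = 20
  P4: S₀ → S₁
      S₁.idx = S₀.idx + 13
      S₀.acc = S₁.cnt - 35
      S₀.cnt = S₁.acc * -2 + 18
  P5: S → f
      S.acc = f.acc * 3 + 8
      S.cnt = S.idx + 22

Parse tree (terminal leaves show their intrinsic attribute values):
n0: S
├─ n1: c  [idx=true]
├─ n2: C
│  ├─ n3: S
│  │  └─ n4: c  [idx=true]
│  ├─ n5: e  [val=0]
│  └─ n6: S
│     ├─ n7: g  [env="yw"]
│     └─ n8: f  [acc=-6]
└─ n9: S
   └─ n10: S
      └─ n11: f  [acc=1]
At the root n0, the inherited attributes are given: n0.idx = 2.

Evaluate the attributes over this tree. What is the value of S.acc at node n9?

-5

1. n0.idx = 2  [given at root]
2. n1.idx = true  [terminal]
3. n2.key = 24  [S₀.idx + 22]
4. n3.idx = 4  [C.key - 20]
5. n4.idx = true  [terminal]
6. n3.acc = 11  [S.idx + 7]
7. n3.cnt = 19  [19]
8. n5.val = 0  [terminal]
9. n6.idx = -5  [S₀.cnt - 24]
10. n7.env = "yw"  [terminal]
11. n8.acc = -6  [terminal]
12. n6.acc = 0  [f.acc + 6]
13. n6.cnt = 20  [20]
14. n2.cnt = false  [false]
15. n2.tag = true  [S₀.acc > 10]
16. n2.hot = "uq"  ["uq"]
17. n9.idx = -5  [S₀.idx - 7]
18. n10.idx = 8  [S₀.idx + 13]
19. n11.acc = 1  [terminal]
20. n10.acc = 11  [f.acc * 3 + 8]
21. n10.cnt = 30  [S.idx + 22]
22. n9.acc = -5  [S₁.cnt - 35]
23. n9.cnt = -4  [S₁.acc * -2 + 18]
24. n0.acc = 1  [len(C.hot) - 1]
25. n0.cnt = 19  [S₀.idx + 17]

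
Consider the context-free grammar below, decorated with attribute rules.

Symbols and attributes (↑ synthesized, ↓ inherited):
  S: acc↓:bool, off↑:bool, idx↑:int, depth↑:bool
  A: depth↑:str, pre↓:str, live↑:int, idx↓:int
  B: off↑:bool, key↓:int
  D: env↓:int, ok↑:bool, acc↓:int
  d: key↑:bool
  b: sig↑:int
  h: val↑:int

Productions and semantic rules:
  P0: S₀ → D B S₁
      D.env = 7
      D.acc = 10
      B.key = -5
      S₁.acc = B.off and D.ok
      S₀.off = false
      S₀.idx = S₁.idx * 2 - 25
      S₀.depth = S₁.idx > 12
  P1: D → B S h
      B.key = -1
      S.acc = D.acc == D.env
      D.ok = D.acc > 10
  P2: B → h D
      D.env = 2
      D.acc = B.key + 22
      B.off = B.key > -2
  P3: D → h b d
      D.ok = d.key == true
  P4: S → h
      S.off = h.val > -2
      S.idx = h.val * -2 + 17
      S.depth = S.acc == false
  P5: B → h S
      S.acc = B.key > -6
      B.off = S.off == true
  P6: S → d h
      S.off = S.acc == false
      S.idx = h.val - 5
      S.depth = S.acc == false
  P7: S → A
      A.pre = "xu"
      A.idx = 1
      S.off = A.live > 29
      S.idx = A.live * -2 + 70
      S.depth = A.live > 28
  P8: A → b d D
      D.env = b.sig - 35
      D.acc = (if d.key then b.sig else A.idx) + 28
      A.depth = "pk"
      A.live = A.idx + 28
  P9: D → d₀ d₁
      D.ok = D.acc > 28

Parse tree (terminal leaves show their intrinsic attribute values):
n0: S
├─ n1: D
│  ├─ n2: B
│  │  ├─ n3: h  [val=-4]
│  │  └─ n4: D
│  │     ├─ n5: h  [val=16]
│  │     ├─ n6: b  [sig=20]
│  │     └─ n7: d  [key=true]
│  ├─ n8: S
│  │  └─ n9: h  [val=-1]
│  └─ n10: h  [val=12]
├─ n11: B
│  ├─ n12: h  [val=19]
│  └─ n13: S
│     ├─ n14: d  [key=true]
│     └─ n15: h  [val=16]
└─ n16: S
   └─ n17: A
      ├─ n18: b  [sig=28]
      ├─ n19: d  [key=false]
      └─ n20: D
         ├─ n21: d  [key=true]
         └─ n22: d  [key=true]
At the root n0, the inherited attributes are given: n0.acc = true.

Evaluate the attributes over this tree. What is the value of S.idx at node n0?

1. n0.acc = true  [given at root]
2. n1.env = 7  [7]
3. n1.acc = 10  [10]
4. n2.key = -1  [-1]
5. n3.val = -4  [terminal]
6. n4.env = 2  [2]
7. n4.acc = 21  [B.key + 22]
8. n5.val = 16  [terminal]
9. n6.sig = 20  [terminal]
10. n7.key = true  [terminal]
11. n4.ok = true  [d.key == true]
12. n2.off = true  [B.key > -2]
13. n8.acc = false  [D.acc == D.env]
14. n9.val = -1  [terminal]
15. n8.off = true  [h.val > -2]
16. n8.idx = 19  [h.val * -2 + 17]
17. n8.depth = true  [S.acc == false]
18. n10.val = 12  [terminal]
19. n1.ok = false  [D.acc > 10]
20. n11.key = -5  [-5]
21. n12.val = 19  [terminal]
22. n13.acc = true  [B.key > -6]
23. n14.key = true  [terminal]
24. n15.val = 16  [terminal]
25. n13.off = false  [S.acc == false]
26. n13.idx = 11  [h.val - 5]
27. n13.depth = false  [S.acc == false]
28. n11.off = false  [S.off == true]
29. n16.acc = false  [B.off and D.ok]
30. n17.pre = "xu"  ["xu"]
31. n17.idx = 1  [1]
32. n18.sig = 28  [terminal]
33. n19.key = false  [terminal]
34. n20.env = -7  [b.sig - 35]
35. n20.acc = 29  [(if d.key then b.sig else A.idx) + 28]
36. n21.key = true  [terminal]
37. n22.key = true  [terminal]
38. n20.ok = true  [D.acc > 28]
39. n17.depth = "pk"  ["pk"]
40. n17.live = 29  [A.idx + 28]
41. n16.off = false  [A.live > 29]
42. n16.idx = 12  [A.live * -2 + 70]
43. n16.depth = true  [A.live > 28]
44. n0.off = false  [false]
45. n0.idx = -1  [S₁.idx * 2 - 25]
46. n0.depth = false  [S₁.idx > 12]

-1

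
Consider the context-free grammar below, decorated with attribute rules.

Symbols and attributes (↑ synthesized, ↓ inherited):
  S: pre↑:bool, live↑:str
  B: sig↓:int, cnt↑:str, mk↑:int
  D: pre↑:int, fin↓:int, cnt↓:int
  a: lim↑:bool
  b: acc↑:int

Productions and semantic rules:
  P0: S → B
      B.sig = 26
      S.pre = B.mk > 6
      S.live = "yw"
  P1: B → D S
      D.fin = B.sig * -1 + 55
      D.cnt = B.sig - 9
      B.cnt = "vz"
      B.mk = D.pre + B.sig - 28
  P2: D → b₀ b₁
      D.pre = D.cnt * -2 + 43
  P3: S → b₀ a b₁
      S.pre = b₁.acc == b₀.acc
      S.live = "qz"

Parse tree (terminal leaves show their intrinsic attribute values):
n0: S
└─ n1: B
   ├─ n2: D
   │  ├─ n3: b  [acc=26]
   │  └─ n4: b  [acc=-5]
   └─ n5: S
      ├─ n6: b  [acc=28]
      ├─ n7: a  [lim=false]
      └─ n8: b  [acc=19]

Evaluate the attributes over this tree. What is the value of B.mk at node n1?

1. n1.sig = 26  [26]
2. n2.fin = 29  [B.sig * -1 + 55]
3. n2.cnt = 17  [B.sig - 9]
4. n3.acc = 26  [terminal]
5. n4.acc = -5  [terminal]
6. n2.pre = 9  [D.cnt * -2 + 43]
7. n6.acc = 28  [terminal]
8. n7.lim = false  [terminal]
9. n8.acc = 19  [terminal]
10. n5.pre = false  [b₁.acc == b₀.acc]
11. n5.live = "qz"  ["qz"]
12. n1.cnt = "vz"  ["vz"]
13. n1.mk = 7  [D.pre + B.sig - 28]
14. n0.pre = true  [B.mk > 6]
15. n0.live = "yw"  ["yw"]

7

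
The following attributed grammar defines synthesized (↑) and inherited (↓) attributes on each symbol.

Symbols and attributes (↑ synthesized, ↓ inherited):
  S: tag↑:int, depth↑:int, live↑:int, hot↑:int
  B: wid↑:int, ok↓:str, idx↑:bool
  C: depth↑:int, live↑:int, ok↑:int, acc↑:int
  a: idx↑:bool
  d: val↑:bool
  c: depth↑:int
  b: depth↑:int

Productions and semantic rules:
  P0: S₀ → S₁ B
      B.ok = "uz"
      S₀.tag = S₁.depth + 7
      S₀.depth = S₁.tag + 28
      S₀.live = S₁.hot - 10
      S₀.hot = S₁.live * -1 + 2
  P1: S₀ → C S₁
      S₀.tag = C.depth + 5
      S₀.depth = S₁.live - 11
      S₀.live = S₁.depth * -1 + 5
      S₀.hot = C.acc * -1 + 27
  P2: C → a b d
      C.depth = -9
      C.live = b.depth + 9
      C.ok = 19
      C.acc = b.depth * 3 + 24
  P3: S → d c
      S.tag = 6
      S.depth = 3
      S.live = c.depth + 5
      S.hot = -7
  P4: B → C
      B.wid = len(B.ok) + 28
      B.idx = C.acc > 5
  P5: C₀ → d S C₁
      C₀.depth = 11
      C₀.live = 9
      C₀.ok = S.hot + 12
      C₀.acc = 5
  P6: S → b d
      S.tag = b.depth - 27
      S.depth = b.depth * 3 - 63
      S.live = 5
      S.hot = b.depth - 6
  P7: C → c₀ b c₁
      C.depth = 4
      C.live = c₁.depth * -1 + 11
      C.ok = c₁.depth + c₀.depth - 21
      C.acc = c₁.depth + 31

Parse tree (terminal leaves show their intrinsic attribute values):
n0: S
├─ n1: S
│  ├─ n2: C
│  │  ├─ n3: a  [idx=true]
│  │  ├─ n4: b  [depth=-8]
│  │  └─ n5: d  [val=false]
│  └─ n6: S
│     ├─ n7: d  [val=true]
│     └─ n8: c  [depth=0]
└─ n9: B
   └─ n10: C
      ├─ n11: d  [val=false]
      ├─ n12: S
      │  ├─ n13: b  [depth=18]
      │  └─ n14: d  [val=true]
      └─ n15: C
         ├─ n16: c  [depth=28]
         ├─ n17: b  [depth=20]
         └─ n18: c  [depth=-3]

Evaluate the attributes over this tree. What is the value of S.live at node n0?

17

1. n3.idx = true  [terminal]
2. n4.depth = -8  [terminal]
3. n5.val = false  [terminal]
4. n2.depth = -9  [-9]
5. n2.live = 1  [b.depth + 9]
6. n2.ok = 19  [19]
7. n2.acc = 0  [b.depth * 3 + 24]
8. n7.val = true  [terminal]
9. n8.depth = 0  [terminal]
10. n6.tag = 6  [6]
11. n6.depth = 3  [3]
12. n6.live = 5  [c.depth + 5]
13. n6.hot = -7  [-7]
14. n1.tag = -4  [C.depth + 5]
15. n1.depth = -6  [S₁.live - 11]
16. n1.live = 2  [S₁.depth * -1 + 5]
17. n1.hot = 27  [C.acc * -1 + 27]
18. n9.ok = "uz"  ["uz"]
19. n11.val = false  [terminal]
20. n13.depth = 18  [terminal]
21. n14.val = true  [terminal]
22. n12.tag = -9  [b.depth - 27]
23. n12.depth = -9  [b.depth * 3 - 63]
24. n12.live = 5  [5]
25. n12.hot = 12  [b.depth - 6]
26. n16.depth = 28  [terminal]
27. n17.depth = 20  [terminal]
28. n18.depth = -3  [terminal]
29. n15.depth = 4  [4]
30. n15.live = 14  [c₁.depth * -1 + 11]
31. n15.ok = 4  [c₁.depth + c₀.depth - 21]
32. n15.acc = 28  [c₁.depth + 31]
33. n10.depth = 11  [11]
34. n10.live = 9  [9]
35. n10.ok = 24  [S.hot + 12]
36. n10.acc = 5  [5]
37. n9.wid = 30  [len(B.ok) + 28]
38. n9.idx = false  [C.acc > 5]
39. n0.tag = 1  [S₁.depth + 7]
40. n0.depth = 24  [S₁.tag + 28]
41. n0.live = 17  [S₁.hot - 10]
42. n0.hot = 0  [S₁.live * -1 + 2]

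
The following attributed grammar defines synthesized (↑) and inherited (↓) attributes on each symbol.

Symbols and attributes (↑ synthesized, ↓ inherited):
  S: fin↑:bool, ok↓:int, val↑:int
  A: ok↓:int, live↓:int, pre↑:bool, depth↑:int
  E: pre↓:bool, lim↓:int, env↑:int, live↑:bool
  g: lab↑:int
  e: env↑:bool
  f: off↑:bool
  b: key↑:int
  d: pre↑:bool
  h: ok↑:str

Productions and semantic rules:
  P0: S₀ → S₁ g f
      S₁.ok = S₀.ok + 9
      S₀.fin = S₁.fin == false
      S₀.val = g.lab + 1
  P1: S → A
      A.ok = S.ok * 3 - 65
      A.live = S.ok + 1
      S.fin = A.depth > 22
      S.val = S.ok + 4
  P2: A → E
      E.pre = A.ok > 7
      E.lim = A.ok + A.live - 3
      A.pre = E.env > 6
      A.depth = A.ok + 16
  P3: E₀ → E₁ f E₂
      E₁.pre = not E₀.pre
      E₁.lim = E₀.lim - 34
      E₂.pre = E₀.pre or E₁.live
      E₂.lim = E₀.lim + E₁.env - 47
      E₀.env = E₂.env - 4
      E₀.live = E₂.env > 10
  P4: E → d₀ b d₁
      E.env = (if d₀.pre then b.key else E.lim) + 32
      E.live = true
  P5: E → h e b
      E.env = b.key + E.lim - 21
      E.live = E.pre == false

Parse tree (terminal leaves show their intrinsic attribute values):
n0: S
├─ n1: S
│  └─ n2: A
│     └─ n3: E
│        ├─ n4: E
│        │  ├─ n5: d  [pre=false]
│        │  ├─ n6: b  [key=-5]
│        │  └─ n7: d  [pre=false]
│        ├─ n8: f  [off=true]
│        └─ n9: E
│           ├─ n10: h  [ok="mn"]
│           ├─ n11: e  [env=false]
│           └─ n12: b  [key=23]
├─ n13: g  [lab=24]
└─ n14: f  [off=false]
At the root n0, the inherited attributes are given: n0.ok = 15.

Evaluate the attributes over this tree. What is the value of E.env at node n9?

1. n0.ok = 15  [given at root]
2. n1.ok = 24  [S₀.ok + 9]
3. n2.ok = 7  [S.ok * 3 - 65]
4. n2.live = 25  [S.ok + 1]
5. n3.pre = false  [A.ok > 7]
6. n3.lim = 29  [A.ok + A.live - 3]
7. n4.pre = true  [not E₀.pre]
8. n4.lim = -5  [E₀.lim - 34]
9. n5.pre = false  [terminal]
10. n6.key = -5  [terminal]
11. n7.pre = false  [terminal]
12. n4.env = 27  [(if d₀.pre then b.key else E.lim) + 32]
13. n4.live = true  [true]
14. n8.off = true  [terminal]
15. n9.pre = true  [E₀.pre or E₁.live]
16. n9.lim = 9  [E₀.lim + E₁.env - 47]
17. n10.ok = "mn"  [terminal]
18. n11.env = false  [terminal]
19. n12.key = 23  [terminal]
20. n9.env = 11  [b.key + E.lim - 21]
21. n9.live = false  [E.pre == false]
22. n3.env = 7  [E₂.env - 4]
23. n3.live = true  [E₂.env > 10]
24. n2.pre = true  [E.env > 6]
25. n2.depth = 23  [A.ok + 16]
26. n1.fin = true  [A.depth > 22]
27. n1.val = 28  [S.ok + 4]
28. n13.lab = 24  [terminal]
29. n14.off = false  [terminal]
30. n0.fin = false  [S₁.fin == false]
31. n0.val = 25  [g.lab + 1]

11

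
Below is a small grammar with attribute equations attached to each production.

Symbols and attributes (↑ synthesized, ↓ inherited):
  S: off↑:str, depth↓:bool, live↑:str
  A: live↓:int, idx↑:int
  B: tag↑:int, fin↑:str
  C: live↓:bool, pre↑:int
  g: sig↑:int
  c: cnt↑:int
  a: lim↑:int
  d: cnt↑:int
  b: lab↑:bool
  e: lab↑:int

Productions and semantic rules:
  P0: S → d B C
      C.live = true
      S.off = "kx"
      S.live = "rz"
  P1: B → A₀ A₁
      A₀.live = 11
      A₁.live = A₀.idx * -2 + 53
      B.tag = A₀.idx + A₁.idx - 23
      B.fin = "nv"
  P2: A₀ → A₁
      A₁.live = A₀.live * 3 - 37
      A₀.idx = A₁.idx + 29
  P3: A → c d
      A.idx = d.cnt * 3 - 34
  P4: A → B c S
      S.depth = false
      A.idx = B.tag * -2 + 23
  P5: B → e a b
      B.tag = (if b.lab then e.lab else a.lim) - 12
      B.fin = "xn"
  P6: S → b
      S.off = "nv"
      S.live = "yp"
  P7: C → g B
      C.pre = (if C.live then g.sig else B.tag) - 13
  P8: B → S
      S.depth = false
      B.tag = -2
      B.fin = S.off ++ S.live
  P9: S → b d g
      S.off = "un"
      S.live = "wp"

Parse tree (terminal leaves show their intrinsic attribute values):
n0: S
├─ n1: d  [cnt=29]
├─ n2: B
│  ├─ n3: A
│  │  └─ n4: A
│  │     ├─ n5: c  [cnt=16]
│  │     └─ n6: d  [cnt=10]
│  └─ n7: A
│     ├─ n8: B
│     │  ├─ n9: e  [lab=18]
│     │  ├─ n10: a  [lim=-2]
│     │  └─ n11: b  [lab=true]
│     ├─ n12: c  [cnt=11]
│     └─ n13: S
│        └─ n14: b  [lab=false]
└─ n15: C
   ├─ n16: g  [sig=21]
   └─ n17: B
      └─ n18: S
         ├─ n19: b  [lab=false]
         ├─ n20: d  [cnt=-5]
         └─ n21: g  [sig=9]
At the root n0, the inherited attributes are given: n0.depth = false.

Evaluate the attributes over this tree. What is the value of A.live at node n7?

1. n0.depth = false  [given at root]
2. n1.cnt = 29  [terminal]
3. n3.live = 11  [11]
4. n4.live = -4  [A₀.live * 3 - 37]
5. n5.cnt = 16  [terminal]
6. n6.cnt = 10  [terminal]
7. n4.idx = -4  [d.cnt * 3 - 34]
8. n3.idx = 25  [A₁.idx + 29]
9. n7.live = 3  [A₀.idx * -2 + 53]
10. n9.lab = 18  [terminal]
11. n10.lim = -2  [terminal]
12. n11.lab = true  [terminal]
13. n8.tag = 6  [(if b.lab then e.lab else a.lim) - 12]
14. n8.fin = "xn"  ["xn"]
15. n12.cnt = 11  [terminal]
16. n13.depth = false  [false]
17. n14.lab = false  [terminal]
18. n13.off = "nv"  ["nv"]
19. n13.live = "yp"  ["yp"]
20. n7.idx = 11  [B.tag * -2 + 23]
21. n2.tag = 13  [A₀.idx + A₁.idx - 23]
22. n2.fin = "nv"  ["nv"]
23. n15.live = true  [true]
24. n16.sig = 21  [terminal]
25. n18.depth = false  [false]
26. n19.lab = false  [terminal]
27. n20.cnt = -5  [terminal]
28. n21.sig = 9  [terminal]
29. n18.off = "un"  ["un"]
30. n18.live = "wp"  ["wp"]
31. n17.tag = -2  [-2]
32. n17.fin = "unwp"  [S.off ++ S.live]
33. n15.pre = 8  [(if C.live then g.sig else B.tag) - 13]
34. n0.off = "kx"  ["kx"]
35. n0.live = "rz"  ["rz"]

3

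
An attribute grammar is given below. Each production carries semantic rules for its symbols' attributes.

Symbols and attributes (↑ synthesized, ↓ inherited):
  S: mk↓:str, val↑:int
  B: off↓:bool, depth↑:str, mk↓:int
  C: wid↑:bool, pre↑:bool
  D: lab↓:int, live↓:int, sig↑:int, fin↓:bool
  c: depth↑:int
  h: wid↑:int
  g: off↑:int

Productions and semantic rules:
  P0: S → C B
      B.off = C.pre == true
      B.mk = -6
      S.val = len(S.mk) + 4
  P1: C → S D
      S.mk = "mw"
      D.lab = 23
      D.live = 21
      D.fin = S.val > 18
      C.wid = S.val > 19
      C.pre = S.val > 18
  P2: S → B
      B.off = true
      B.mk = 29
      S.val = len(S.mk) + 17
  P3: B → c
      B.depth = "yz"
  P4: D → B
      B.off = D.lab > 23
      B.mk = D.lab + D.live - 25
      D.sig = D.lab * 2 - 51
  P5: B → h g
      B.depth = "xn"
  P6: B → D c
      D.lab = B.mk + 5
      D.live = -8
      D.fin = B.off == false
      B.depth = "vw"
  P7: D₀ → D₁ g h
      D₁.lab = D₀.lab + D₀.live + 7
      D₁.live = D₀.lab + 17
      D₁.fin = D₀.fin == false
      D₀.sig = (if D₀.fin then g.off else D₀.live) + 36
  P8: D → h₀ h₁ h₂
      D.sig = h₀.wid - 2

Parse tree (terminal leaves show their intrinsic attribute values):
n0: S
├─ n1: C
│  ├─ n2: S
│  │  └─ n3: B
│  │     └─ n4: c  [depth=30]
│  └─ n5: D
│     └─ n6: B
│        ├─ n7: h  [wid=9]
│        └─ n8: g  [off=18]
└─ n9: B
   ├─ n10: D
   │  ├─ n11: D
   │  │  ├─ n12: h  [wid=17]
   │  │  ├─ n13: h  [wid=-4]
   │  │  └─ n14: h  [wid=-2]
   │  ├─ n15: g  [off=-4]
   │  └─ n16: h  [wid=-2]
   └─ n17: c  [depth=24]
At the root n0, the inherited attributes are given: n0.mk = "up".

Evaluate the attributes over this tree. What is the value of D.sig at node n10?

28

1. n0.mk = "up"  [given at root]
2. n2.mk = "mw"  ["mw"]
3. n3.off = true  [true]
4. n3.mk = 29  [29]
5. n4.depth = 30  [terminal]
6. n3.depth = "yz"  ["yz"]
7. n2.val = 19  [len(S.mk) + 17]
8. n5.lab = 23  [23]
9. n5.live = 21  [21]
10. n5.fin = true  [S.val > 18]
11. n6.off = false  [D.lab > 23]
12. n6.mk = 19  [D.lab + D.live - 25]
13. n7.wid = 9  [terminal]
14. n8.off = 18  [terminal]
15. n6.depth = "xn"  ["xn"]
16. n5.sig = -5  [D.lab * 2 - 51]
17. n1.wid = false  [S.val > 19]
18. n1.pre = true  [S.val > 18]
19. n9.off = true  [C.pre == true]
20. n9.mk = -6  [-6]
21. n10.lab = -1  [B.mk + 5]
22. n10.live = -8  [-8]
23. n10.fin = false  [B.off == false]
24. n11.lab = -2  [D₀.lab + D₀.live + 7]
25. n11.live = 16  [D₀.lab + 17]
26. n11.fin = true  [D₀.fin == false]
27. n12.wid = 17  [terminal]
28. n13.wid = -4  [terminal]
29. n14.wid = -2  [terminal]
30. n11.sig = 15  [h₀.wid - 2]
31. n15.off = -4  [terminal]
32. n16.wid = -2  [terminal]
33. n10.sig = 28  [(if D₀.fin then g.off else D₀.live) + 36]
34. n17.depth = 24  [terminal]
35. n9.depth = "vw"  ["vw"]
36. n0.val = 6  [len(S.mk) + 4]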